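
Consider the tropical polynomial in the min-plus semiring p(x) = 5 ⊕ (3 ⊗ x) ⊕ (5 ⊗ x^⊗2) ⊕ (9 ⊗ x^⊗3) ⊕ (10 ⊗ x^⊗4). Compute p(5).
p(5) = 5

A tropical monomial a ⊗ x^⊗i evaluates to a + i · x. Evaluating each term at x = 5:
  Term 0 contributes 5 + 0 · 5 = 5
  Term 1 contributes 3 + 1 · 5 = 8
  Term 2 contributes 5 + 2 · 5 = 15
  Term 3 contributes 9 + 3 · 5 = 24
  Term 4 contributes 10 + 4 · 5 = 30
p(5) = ⊕ of these = min[5, 8, 15, 24, 30] = 5.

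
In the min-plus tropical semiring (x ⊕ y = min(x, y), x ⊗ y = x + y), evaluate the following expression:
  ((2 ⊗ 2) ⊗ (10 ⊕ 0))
((2 ⊗ 2) ⊗ (10 ⊕ 0)) = 4

Expand innermost to outermost. Recall ⊕ takes the minimum of its arguments and ⊗ takes their sum. Working out the expression ((2 ⊗ 2) ⊗ (10 ⊕ 0)) gives 4.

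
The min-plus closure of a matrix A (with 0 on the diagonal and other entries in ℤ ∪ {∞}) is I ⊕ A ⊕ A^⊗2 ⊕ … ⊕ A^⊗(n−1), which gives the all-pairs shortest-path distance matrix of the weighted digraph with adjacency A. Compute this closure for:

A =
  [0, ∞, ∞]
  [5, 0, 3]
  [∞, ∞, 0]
Closure =
  [0, ∞, ∞]
  [5, 0, 3]
  [∞, ∞, 0]

This is the Floyd-Warshall all-pairs shortest-path computation. For each intermediate vertex k = 0, 1, …, 2, update dist[i][j] ← min(dist[i][j], dist[i][k] + dist[k][j]). The final matrix gives, for each (i, j), the minimum total weight of any directed path from i to j (possibly empty when i = j).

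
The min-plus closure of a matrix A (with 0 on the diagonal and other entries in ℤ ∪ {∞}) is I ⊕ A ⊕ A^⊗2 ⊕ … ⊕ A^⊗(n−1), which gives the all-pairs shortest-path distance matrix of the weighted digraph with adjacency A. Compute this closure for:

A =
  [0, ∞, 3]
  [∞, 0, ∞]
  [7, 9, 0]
Closure =
  [0, 12, 3]
  [∞, 0, ∞]
  [7, 9, 0]

This is the Floyd-Warshall all-pairs shortest-path computation. For each intermediate vertex k = 0, 1, …, 2, update dist[i][j] ← min(dist[i][j], dist[i][k] + dist[k][j]). The final matrix gives, for each (i, j), the minimum total weight of any directed path from i to j (possibly empty when i = j).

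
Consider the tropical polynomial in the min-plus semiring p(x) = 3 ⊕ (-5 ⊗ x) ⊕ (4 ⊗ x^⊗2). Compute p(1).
p(1) = -4

A tropical monomial a ⊗ x^⊗i evaluates to a + i · x. Evaluating each term at x = 1:
  Term 0 contributes 3 + 0 · 1 = 3
  Term 1 contributes -5 + 1 · 1 = -4
  Term 2 contributes 4 + 2 · 1 = 6
p(1) = ⊕ of these = min[3, -4, 6] = -4.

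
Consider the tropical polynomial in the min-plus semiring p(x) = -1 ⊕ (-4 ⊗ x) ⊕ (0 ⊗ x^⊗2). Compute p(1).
p(1) = -3

A tropical monomial a ⊗ x^⊗i evaluates to a + i · x. Evaluating each term at x = 1:
  Term 0 contributes -1 + 0 · 1 = -1
  Term 1 contributes -4 + 1 · 1 = -3
  Term 2 contributes 0 + 2 · 1 = 2
p(1) = ⊕ of these = min[-1, -3, 2] = -3.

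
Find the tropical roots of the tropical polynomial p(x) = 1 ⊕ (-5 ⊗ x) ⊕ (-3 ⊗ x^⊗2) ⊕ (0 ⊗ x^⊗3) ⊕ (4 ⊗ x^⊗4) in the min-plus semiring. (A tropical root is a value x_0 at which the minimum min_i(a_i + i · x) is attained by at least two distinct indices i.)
Roots: {-4, -3, -2, 6}

Each tropical root is a break point of the lower envelope of the lines y = a_i + i · x (there are 5 lines, with slopes 0, 1, ..., 4). Only the lines that attain the minimum somewhere contribute to roots; other lines are dominated. Here the surviving (envelope) indices are i = 4, i = 3, i = 2, i = 1, i = 0.
Intersections between consecutive envelope lines give the roots: for adjacent envelope indices i < j the intersection is x = (a_i − a_j) / (j − i). Reading off the sorted break points: {-4, -3, -2, 6}.
Verification: at each break x_0, at least two indices attain the minimum of min_i(a_i + i · x_0).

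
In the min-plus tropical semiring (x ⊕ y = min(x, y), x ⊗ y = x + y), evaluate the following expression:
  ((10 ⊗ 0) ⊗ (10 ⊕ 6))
((10 ⊗ 0) ⊗ (10 ⊕ 6)) = 16

Expand innermost to outermost. Recall ⊕ takes the minimum of its arguments and ⊗ takes their sum. Working out the expression ((10 ⊗ 0) ⊗ (10 ⊕ 6)) gives 16.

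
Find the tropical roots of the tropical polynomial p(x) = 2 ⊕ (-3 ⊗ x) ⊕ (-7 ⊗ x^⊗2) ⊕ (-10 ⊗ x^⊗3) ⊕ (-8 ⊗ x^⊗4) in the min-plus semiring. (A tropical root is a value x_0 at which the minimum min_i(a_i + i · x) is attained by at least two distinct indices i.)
Roots: {-2, 3, 4, 5}

Each tropical root is a break point of the lower envelope of the lines y = a_i + i · x (there are 5 lines, with slopes 0, 1, ..., 4). Only the lines that attain the minimum somewhere contribute to roots; other lines are dominated. Here the surviving (envelope) indices are i = 4, i = 3, i = 2, i = 1, i = 0.
Intersections between consecutive envelope lines give the roots: for adjacent envelope indices i < j the intersection is x = (a_i − a_j) / (j − i). Reading off the sorted break points: {-2, 3, 4, 5}.
Verification: at each break x_0, at least two indices attain the minimum of min_i(a_i + i · x_0).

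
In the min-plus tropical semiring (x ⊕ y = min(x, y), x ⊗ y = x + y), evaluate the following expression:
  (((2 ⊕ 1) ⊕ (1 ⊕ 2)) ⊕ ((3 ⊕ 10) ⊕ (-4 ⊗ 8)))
(((2 ⊕ 1) ⊕ (1 ⊕ 2)) ⊕ ((3 ⊕ 10) ⊕ (-4 ⊗ 8))) = 1

Expand innermost to outermost. Recall ⊕ takes the minimum of its arguments and ⊗ takes their sum. Working out the expression (((2 ⊕ 1) ⊕ (1 ⊕ 2)) ⊕ ((3 ⊕ 10) ⊕ (-4 ⊗ 8))) gives 1.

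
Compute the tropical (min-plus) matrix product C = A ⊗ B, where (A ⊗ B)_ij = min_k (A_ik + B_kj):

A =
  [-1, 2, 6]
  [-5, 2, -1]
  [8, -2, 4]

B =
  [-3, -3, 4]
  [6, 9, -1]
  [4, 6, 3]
A ⊗ B =
  [-4, -4, 1]
  [-8, -8, -1]
  [4, 5, -3]

Apply the min-plus product entry-by-entry:
  C[0][0] = min over k of (A[0][0] + B[0][0] = -1 + -3 = -4, A[0][1] + B[1][0] = 2 + 6 = 8, A[0][2] + B[2][0] = 6 + 4 = 10) = -4 (attained at k = 0)
  C[0][1] = min over k of (A[0][0] + B[0][1] = -1 + -3 = -4, A[0][1] + B[1][1] = 2 + 9 = 11, A[0][2] + B[2][1] = 6 + 6 = 12) = -4 (attained at k = 0)
  C[0][2] = min over k of (A[0][0] + B[0][2] = -1 + 4 = 3, A[0][1] + B[1][2] = 2 + -1 = 1, A[0][2] + B[2][2] = 6 + 3 = 9) = 1 (attained at k = 1)
  C[1][0] = min over k of (A[1][0] + B[0][0] = -5 + -3 = -8, A[1][1] + B[1][0] = 2 + 6 = 8, A[1][2] + B[2][0] = -1 + 4 = 3) = -8 (attained at k = 0)
  C[1][1] = min over k of (A[1][0] + B[0][1] = -5 + -3 = -8, A[1][1] + B[1][1] = 2 + 9 = 11, A[1][2] + B[2][1] = -1 + 6 = 5) = -8 (attained at k = 0)
  C[1][2] = min over k of (A[1][0] + B[0][2] = -5 + 4 = -1, A[1][1] + B[1][2] = 2 + -1 = 1, A[1][2] + B[2][2] = -1 + 3 = 2) = -1 (attained at k = 0)
  C[2][0] = min over k of (A[2][0] + B[0][0] = 8 + -3 = 5, A[2][1] + B[1][0] = -2 + 6 = 4, A[2][2] + B[2][0] = 4 + 4 = 8) = 4 (attained at k = 1)
  C[2][1] = min over k of (A[2][0] + B[0][1] = 8 + -3 = 5, A[2][1] + B[1][1] = -2 + 9 = 7, A[2][2] + B[2][1] = 4 + 6 = 10) = 5 (attained at k = 0)
  C[2][2] = min over k of (A[2][0] + B[0][2] = 8 + 4 = 12, A[2][1] + B[1][2] = -2 + -1 = -3, A[2][2] + B[2][2] = 4 + 3 = 7) = -3 (attained at k = 1)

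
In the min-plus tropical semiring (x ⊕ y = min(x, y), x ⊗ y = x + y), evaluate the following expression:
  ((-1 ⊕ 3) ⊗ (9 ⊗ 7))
((-1 ⊕ 3) ⊗ (9 ⊗ 7)) = 15

Expand innermost to outermost. Recall ⊕ takes the minimum of its arguments and ⊗ takes their sum. Working out the expression ((-1 ⊕ 3) ⊗ (9 ⊗ 7)) gives 15.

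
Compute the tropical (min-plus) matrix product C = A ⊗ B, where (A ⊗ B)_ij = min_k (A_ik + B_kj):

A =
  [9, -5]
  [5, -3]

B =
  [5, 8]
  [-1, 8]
A ⊗ B =
  [-6, 3]
  [-4, 5]

Apply the min-plus product entry-by-entry:
  C[0][0] = min over k of (A[0][0] + B[0][0] = 9 + 5 = 14, A[0][1] + B[1][0] = -5 + -1 = -6) = -6 (attained at k = 1)
  C[0][1] = min over k of (A[0][0] + B[0][1] = 9 + 8 = 17, A[0][1] + B[1][1] = -5 + 8 = 3) = 3 (attained at k = 1)
  C[1][0] = min over k of (A[1][0] + B[0][0] = 5 + 5 = 10, A[1][1] + B[1][0] = -3 + -1 = -4) = -4 (attained at k = 1)
  C[1][1] = min over k of (A[1][0] + B[0][1] = 5 + 8 = 13, A[1][1] + B[1][1] = -3 + 8 = 5) = 5 (attained at k = 1)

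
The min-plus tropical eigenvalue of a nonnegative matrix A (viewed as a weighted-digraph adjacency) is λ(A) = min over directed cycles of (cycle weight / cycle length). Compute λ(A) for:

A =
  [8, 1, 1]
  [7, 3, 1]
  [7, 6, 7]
λ(A) = 3

Enumerate directed cycles and compute their means (weight / length). Sample:
  cycle 0 → 0: weight = 8, length = 1, mean = 8/1 ≈ 8.000
  cycle 1 → 1: weight = 3, length = 1, mean = 3/1 ≈ 3.000
  cycle 2 → 2: weight = 7, length = 1, mean = 7/1 ≈ 7.000
  cycle 0 → 1 → 0: weight = 8, length = 2, mean = 8/2 ≈ 4.000
  cycle 0 → 2 → 0: weight = 8, length = 2, mean = 8/2 ≈ 4.000
  cycle 1 → 0 → 1: weight = 8, length = 2, mean = 8/2 ≈ 4.000
Minimum mean = 3.000, attained e.g. along the cycle 1 → 1 with weight 3 and length 1. So λ(A) = 3/1 = 3.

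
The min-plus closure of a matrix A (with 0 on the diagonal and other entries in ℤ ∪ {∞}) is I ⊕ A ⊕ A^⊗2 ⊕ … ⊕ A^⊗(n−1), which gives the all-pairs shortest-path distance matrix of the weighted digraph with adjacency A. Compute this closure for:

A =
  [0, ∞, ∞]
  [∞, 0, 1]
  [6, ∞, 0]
Closure =
  [0, ∞, ∞]
  [7, 0, 1]
  [6, ∞, 0]

This is the Floyd-Warshall all-pairs shortest-path computation. For each intermediate vertex k = 0, 1, …, 2, update dist[i][j] ← min(dist[i][j], dist[i][k] + dist[k][j]). The final matrix gives, for each (i, j), the minimum total weight of any directed path from i to j (possibly empty when i = j).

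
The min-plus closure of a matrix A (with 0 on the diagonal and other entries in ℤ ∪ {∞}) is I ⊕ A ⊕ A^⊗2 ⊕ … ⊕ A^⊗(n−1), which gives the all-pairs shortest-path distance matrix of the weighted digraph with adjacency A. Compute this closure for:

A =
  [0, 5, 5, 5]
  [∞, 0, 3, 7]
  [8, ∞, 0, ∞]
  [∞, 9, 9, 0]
Closure =
  [0, 5, 5, 5]
  [11, 0, 3, 7]
  [8, 13, 0, 13]
  [17, 9, 9, 0]

This is the Floyd-Warshall all-pairs shortest-path computation. For each intermediate vertex k = 0, 1, …, 3, update dist[i][j] ← min(dist[i][j], dist[i][k] + dist[k][j]). The final matrix gives, for each (i, j), the minimum total weight of any directed path from i to j (possibly empty when i = j).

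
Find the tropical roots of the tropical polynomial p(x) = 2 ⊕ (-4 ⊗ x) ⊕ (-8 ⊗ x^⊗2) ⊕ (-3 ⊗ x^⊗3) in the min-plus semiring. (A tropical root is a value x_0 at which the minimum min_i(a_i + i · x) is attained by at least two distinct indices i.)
Roots: {-5, 4, 6}

Each tropical root is a break point of the lower envelope of the lines y = a_i + i · x (there are 4 lines, with slopes 0, 1, ..., 3). Only the lines that attain the minimum somewhere contribute to roots; other lines are dominated. Here the surviving (envelope) indices are i = 3, i = 2, i = 1, i = 0.
Intersections between consecutive envelope lines give the roots: for adjacent envelope indices i < j the intersection is x = (a_i − a_j) / (j − i). Reading off the sorted break points: {-5, 4, 6}.
Verification: at each break x_0, at least two indices attain the minimum of min_i(a_i + i · x_0).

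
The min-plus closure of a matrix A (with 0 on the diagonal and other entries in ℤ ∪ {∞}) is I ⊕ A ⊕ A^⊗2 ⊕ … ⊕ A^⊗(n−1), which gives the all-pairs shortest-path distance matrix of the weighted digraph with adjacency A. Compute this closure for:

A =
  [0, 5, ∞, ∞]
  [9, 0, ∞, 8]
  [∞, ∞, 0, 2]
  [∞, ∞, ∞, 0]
Closure =
  [0, 5, ∞, 13]
  [9, 0, ∞, 8]
  [∞, ∞, 0, 2]
  [∞, ∞, ∞, 0]

This is the Floyd-Warshall all-pairs shortest-path computation. For each intermediate vertex k = 0, 1, …, 3, update dist[i][j] ← min(dist[i][j], dist[i][k] + dist[k][j]). The final matrix gives, for each (i, j), the minimum total weight of any directed path from i to j (possibly empty when i = j).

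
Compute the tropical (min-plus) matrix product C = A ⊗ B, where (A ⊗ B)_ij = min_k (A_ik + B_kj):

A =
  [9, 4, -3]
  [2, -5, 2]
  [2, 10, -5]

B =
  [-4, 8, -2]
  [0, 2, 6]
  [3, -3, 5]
A ⊗ B =
  [0, -6, 2]
  [-5, -3, 0]
  [-2, -8, 0]

Apply the min-plus product entry-by-entry:
  C[0][0] = min over k of (A[0][0] + B[0][0] = 9 + -4 = 5, A[0][1] + B[1][0] = 4 + 0 = 4, A[0][2] + B[2][0] = -3 + 3 = 0) = 0 (attained at k = 2)
  C[0][1] = min over k of (A[0][0] + B[0][1] = 9 + 8 = 17, A[0][1] + B[1][1] = 4 + 2 = 6, A[0][2] + B[2][1] = -3 + -3 = -6) = -6 (attained at k = 2)
  C[0][2] = min over k of (A[0][0] + B[0][2] = 9 + -2 = 7, A[0][1] + B[1][2] = 4 + 6 = 10, A[0][2] + B[2][2] = -3 + 5 = 2) = 2 (attained at k = 2)
  C[1][0] = min over k of (A[1][0] + B[0][0] = 2 + -4 = -2, A[1][1] + B[1][0] = -5 + 0 = -5, A[1][2] + B[2][0] = 2 + 3 = 5) = -5 (attained at k = 1)
  C[1][1] = min over k of (A[1][0] + B[0][1] = 2 + 8 = 10, A[1][1] + B[1][1] = -5 + 2 = -3, A[1][2] + B[2][1] = 2 + -3 = -1) = -3 (attained at k = 1)
  C[1][2] = min over k of (A[1][0] + B[0][2] = 2 + -2 = 0, A[1][1] + B[1][2] = -5 + 6 = 1, A[1][2] + B[2][2] = 2 + 5 = 7) = 0 (attained at k = 0)
  C[2][0] = min over k of (A[2][0] + B[0][0] = 2 + -4 = -2, A[2][1] + B[1][0] = 10 + 0 = 10, A[2][2] + B[2][0] = -5 + 3 = -2) = -2 (attained at k = 0)
  C[2][1] = min over k of (A[2][0] + B[0][1] = 2 + 8 = 10, A[2][1] + B[1][1] = 10 + 2 = 12, A[2][2] + B[2][1] = -5 + -3 = -8) = -8 (attained at k = 2)
  C[2][2] = min over k of (A[2][0] + B[0][2] = 2 + -2 = 0, A[2][1] + B[1][2] = 10 + 6 = 16, A[2][2] + B[2][2] = -5 + 5 = 0) = 0 (attained at k = 0)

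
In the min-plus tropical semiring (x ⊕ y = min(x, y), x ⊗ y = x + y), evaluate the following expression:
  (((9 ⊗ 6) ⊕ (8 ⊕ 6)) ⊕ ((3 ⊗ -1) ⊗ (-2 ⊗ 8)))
(((9 ⊗ 6) ⊕ (8 ⊕ 6)) ⊕ ((3 ⊗ -1) ⊗ (-2 ⊗ 8))) = 6

Expand innermost to outermost. Recall ⊕ takes the minimum of its arguments and ⊗ takes their sum. Working out the expression (((9 ⊗ 6) ⊕ (8 ⊕ 6)) ⊕ ((3 ⊗ -1) ⊗ (-2 ⊗ 8))) gives 6.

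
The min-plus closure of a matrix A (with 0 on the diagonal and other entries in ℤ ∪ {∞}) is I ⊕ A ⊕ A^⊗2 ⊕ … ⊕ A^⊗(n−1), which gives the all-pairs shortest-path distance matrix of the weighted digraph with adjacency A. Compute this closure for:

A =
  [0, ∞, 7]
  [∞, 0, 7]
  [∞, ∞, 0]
Closure =
  [0, ∞, 7]
  [∞, 0, 7]
  [∞, ∞, 0]

This is the Floyd-Warshall all-pairs shortest-path computation. For each intermediate vertex k = 0, 1, …, 2, update dist[i][j] ← min(dist[i][j], dist[i][k] + dist[k][j]). The final matrix gives, for each (i, j), the minimum total weight of any directed path from i to j (possibly empty when i = j).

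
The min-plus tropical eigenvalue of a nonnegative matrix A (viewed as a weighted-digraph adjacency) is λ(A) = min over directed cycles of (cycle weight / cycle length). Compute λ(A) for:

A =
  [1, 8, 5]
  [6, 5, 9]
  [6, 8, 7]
λ(A) = 1

Enumerate directed cycles and compute their means (weight / length). Sample:
  cycle 0 → 0: weight = 1, length = 1, mean = 1/1 ≈ 1.000
  cycle 1 → 1: weight = 5, length = 1, mean = 5/1 ≈ 5.000
  cycle 2 → 2: weight = 7, length = 1, mean = 7/1 ≈ 7.000
  cycle 0 → 1 → 0: weight = 14, length = 2, mean = 14/2 ≈ 7.000
  cycle 0 → 2 → 0: weight = 11, length = 2, mean = 11/2 ≈ 5.500
  cycle 1 → 0 → 1: weight = 14, length = 2, mean = 14/2 ≈ 7.000
Minimum mean = 1.000, attained e.g. along the cycle 0 → 0 with weight 1 and length 1. So λ(A) = 1/1 = 1.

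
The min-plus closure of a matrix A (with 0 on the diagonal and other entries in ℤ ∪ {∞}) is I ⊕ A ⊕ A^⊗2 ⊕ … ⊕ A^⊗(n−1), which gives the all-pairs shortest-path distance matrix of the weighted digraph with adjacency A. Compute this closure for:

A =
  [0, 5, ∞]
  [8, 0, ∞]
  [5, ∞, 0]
Closure =
  [0, 5, ∞]
  [8, 0, ∞]
  [5, 10, 0]

This is the Floyd-Warshall all-pairs shortest-path computation. For each intermediate vertex k = 0, 1, …, 2, update dist[i][j] ← min(dist[i][j], dist[i][k] + dist[k][j]). The final matrix gives, for each (i, j), the minimum total weight of any directed path from i to j (possibly empty when i = j).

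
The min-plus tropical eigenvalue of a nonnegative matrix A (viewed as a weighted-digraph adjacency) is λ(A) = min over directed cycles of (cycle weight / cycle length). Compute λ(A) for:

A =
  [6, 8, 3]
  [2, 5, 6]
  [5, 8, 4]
λ(A) = 4

Enumerate directed cycles and compute their means (weight / length). Sample:
  cycle 0 → 0: weight = 6, length = 1, mean = 6/1 ≈ 6.000
  cycle 1 → 1: weight = 5, length = 1, mean = 5/1 ≈ 5.000
  cycle 2 → 2: weight = 4, length = 1, mean = 4/1 ≈ 4.000
  cycle 0 → 1 → 0: weight = 10, length = 2, mean = 10/2 ≈ 5.000
  cycle 0 → 2 → 0: weight = 8, length = 2, mean = 8/2 ≈ 4.000
  cycle 1 → 0 → 1: weight = 10, length = 2, mean = 10/2 ≈ 5.000
Minimum mean = 4.000, attained e.g. along the cycle 2 → 2 with weight 4 and length 1. So λ(A) = 4/1 = 4.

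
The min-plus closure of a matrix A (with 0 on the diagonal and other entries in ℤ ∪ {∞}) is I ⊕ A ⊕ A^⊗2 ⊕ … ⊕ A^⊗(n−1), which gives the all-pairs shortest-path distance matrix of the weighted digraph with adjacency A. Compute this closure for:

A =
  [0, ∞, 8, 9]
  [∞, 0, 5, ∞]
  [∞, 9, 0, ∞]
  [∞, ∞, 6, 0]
Closure =
  [0, 17, 8, 9]
  [∞, 0, 5, ∞]
  [∞, 9, 0, ∞]
  [∞, 15, 6, 0]

This is the Floyd-Warshall all-pairs shortest-path computation. For each intermediate vertex k = 0, 1, …, 3, update dist[i][j] ← min(dist[i][j], dist[i][k] + dist[k][j]). The final matrix gives, for each (i, j), the minimum total weight of any directed path from i to j (possibly empty when i = j).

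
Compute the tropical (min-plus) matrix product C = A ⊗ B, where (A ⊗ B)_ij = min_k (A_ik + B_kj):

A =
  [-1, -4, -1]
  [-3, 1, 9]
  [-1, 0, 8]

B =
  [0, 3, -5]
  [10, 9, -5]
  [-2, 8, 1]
A ⊗ B =
  [-3, 2, -9]
  [-3, 0, -8]
  [-1, 2, -6]

Apply the min-plus product entry-by-entry:
  C[0][0] = min over k of (A[0][0] + B[0][0] = -1 + 0 = -1, A[0][1] + B[1][0] = -4 + 10 = 6, A[0][2] + B[2][0] = -1 + -2 = -3) = -3 (attained at k = 2)
  C[0][1] = min over k of (A[0][0] + B[0][1] = -1 + 3 = 2, A[0][1] + B[1][1] = -4 + 9 = 5, A[0][2] + B[2][1] = -1 + 8 = 7) = 2 (attained at k = 0)
  C[0][2] = min over k of (A[0][0] + B[0][2] = -1 + -5 = -6, A[0][1] + B[1][2] = -4 + -5 = -9, A[0][2] + B[2][2] = -1 + 1 = 0) = -9 (attained at k = 1)
  C[1][0] = min over k of (A[1][0] + B[0][0] = -3 + 0 = -3, A[1][1] + B[1][0] = 1 + 10 = 11, A[1][2] + B[2][0] = 9 + -2 = 7) = -3 (attained at k = 0)
  C[1][1] = min over k of (A[1][0] + B[0][1] = -3 + 3 = 0, A[1][1] + B[1][1] = 1 + 9 = 10, A[1][2] + B[2][1] = 9 + 8 = 17) = 0 (attained at k = 0)
  C[1][2] = min over k of (A[1][0] + B[0][2] = -3 + -5 = -8, A[1][1] + B[1][2] = 1 + -5 = -4, A[1][2] + B[2][2] = 9 + 1 = 10) = -8 (attained at k = 0)
  C[2][0] = min over k of (A[2][0] + B[0][0] = -1 + 0 = -1, A[2][1] + B[1][0] = 0 + 10 = 10, A[2][2] + B[2][0] = 8 + -2 = 6) = -1 (attained at k = 0)
  C[2][1] = min over k of (A[2][0] + B[0][1] = -1 + 3 = 2, A[2][1] + B[1][1] = 0 + 9 = 9, A[2][2] + B[2][1] = 8 + 8 = 16) = 2 (attained at k = 0)
  C[2][2] = min over k of (A[2][0] + B[0][2] = -1 + -5 = -6, A[2][1] + B[1][2] = 0 + -5 = -5, A[2][2] + B[2][2] = 8 + 1 = 9) = -6 (attained at k = 0)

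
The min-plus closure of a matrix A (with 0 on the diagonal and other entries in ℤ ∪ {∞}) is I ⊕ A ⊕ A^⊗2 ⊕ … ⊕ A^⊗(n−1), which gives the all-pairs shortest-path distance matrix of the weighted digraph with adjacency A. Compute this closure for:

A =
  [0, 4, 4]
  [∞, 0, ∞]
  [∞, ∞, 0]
Closure =
  [0, 4, 4]
  [∞, 0, ∞]
  [∞, ∞, 0]

This is the Floyd-Warshall all-pairs shortest-path computation. For each intermediate vertex k = 0, 1, …, 2, update dist[i][j] ← min(dist[i][j], dist[i][k] + dist[k][j]). The final matrix gives, for each (i, j), the minimum total weight of any directed path from i to j (possibly empty when i = j).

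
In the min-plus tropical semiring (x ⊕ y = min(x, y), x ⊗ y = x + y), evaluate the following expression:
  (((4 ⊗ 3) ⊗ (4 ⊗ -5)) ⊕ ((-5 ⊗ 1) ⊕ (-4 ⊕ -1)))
(((4 ⊗ 3) ⊗ (4 ⊗ -5)) ⊕ ((-5 ⊗ 1) ⊕ (-4 ⊕ -1))) = -4

Expand innermost to outermost. Recall ⊕ takes the minimum of its arguments and ⊗ takes their sum. Working out the expression (((4 ⊗ 3) ⊗ (4 ⊗ -5)) ⊕ ((-5 ⊗ 1) ⊕ (-4 ⊕ -1))) gives -4.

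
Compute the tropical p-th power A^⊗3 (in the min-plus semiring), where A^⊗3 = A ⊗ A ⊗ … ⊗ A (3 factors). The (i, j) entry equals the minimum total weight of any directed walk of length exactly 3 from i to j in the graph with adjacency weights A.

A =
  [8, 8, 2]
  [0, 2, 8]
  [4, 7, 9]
A^⊗3 =
  [9, 11, 8]
  [4, 6, 4]
  [9, 11, 9]

Each entry (A^⊗3)_ij equals the minimum over all length-3 walks i = v_0 → v_1 → … → v_3 = j of Σ_t A[v_t][v_{t+1}]. For example, for (i, j) = (0, 2) we minimise over 9 possible intermediate vertex sequences; the minimum is 8, attained along the walk 0 → 2 → 0 → 2.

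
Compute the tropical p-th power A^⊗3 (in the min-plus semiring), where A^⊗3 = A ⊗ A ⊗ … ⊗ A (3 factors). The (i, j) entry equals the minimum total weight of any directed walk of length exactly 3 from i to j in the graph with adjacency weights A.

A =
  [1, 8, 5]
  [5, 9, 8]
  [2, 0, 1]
A^⊗3 =
  [3, 6, 7]
  [7, 9, 10]
  [4, 2, 3]

Each entry (A^⊗3)_ij equals the minimum over all length-3 walks i = v_0 → v_1 → … → v_3 = j of Σ_t A[v_t][v_{t+1}]. For example, for (i, j) = (0, 2) we minimise over 9 possible intermediate vertex sequences; the minimum is 7, attained along the walk 0 → 0 → 0 → 2.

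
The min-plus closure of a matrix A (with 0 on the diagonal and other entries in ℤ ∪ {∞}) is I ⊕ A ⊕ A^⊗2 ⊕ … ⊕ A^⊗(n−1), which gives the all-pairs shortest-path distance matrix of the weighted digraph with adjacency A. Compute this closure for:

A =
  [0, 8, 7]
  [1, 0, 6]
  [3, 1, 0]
Closure =
  [0, 8, 7]
  [1, 0, 6]
  [2, 1, 0]

This is the Floyd-Warshall all-pairs shortest-path computation. For each intermediate vertex k = 0, 1, …, 2, update dist[i][j] ← min(dist[i][j], dist[i][k] + dist[k][j]). The final matrix gives, for each (i, j), the minimum total weight of any directed path from i to j (possibly empty when i = j).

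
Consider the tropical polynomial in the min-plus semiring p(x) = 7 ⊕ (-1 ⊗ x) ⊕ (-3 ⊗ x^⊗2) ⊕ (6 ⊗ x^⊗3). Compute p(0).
p(0) = -3

A tropical monomial a ⊗ x^⊗i evaluates to a + i · x. Evaluating each term at x = 0:
  Term 0 contributes 7 + 0 · 0 = 7
  Term 1 contributes -1 + 1 · 0 = -1
  Term 2 contributes -3 + 2 · 0 = -3
  Term 3 contributes 6 + 3 · 0 = 6
p(0) = ⊕ of these = min[7, -1, -3, 6] = -3.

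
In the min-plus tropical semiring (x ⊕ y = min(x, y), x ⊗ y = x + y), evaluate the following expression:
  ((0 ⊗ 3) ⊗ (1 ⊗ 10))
((0 ⊗ 3) ⊗ (1 ⊗ 10)) = 14

Expand innermost to outermost. Recall ⊕ takes the minimum of its arguments and ⊗ takes their sum. Working out the expression ((0 ⊗ 3) ⊗ (1 ⊗ 10)) gives 14.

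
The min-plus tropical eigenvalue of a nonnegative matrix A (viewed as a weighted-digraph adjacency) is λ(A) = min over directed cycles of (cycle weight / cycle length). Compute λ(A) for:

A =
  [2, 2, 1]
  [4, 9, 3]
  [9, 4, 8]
λ(A) = 2

Enumerate directed cycles and compute their means (weight / length). Sample:
  cycle 0 → 0: weight = 2, length = 1, mean = 2/1 ≈ 2.000
  cycle 1 → 1: weight = 9, length = 1, mean = 9/1 ≈ 9.000
  cycle 2 → 2: weight = 8, length = 1, mean = 8/1 ≈ 8.000
  cycle 0 → 1 → 0: weight = 6, length = 2, mean = 6/2 ≈ 3.000
  cycle 0 → 2 → 0: weight = 10, length = 2, mean = 10/2 ≈ 5.000
  cycle 1 → 0 → 1: weight = 6, length = 2, mean = 6/2 ≈ 3.000
Minimum mean = 2.000, attained e.g. along the cycle 0 → 0 with weight 2 and length 1. So λ(A) = 2/1 = 2.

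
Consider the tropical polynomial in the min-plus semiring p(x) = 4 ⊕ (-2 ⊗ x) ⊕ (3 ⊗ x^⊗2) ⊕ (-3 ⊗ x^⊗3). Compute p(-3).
p(-3) = -12

A tropical monomial a ⊗ x^⊗i evaluates to a + i · x. Evaluating each term at x = -3:
  Term 0 contributes 4 + 0 · -3 = 4
  Term 1 contributes -2 + 1 · -3 = -5
  Term 2 contributes 3 + 2 · -3 = -3
  Term 3 contributes -3 + 3 · -3 = -12
p(-3) = ⊕ of these = min[4, -5, -3, -12] = -12.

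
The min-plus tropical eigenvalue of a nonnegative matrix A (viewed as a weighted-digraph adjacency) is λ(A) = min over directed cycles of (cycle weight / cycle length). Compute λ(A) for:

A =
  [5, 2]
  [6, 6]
λ(A) = 4

Enumerate directed cycles and compute their means (weight / length). Sample:
  cycle 0 → 0: weight = 5, length = 1, mean = 5/1 ≈ 5.000
  cycle 1 → 1: weight = 6, length = 1, mean = 6/1 ≈ 6.000
  cycle 0 → 1 → 0: weight = 8, length = 2, mean = 8/2 ≈ 4.000
  cycle 1 → 0 → 1: weight = 8, length = 2, mean = 8/2 ≈ 4.000
Minimum mean = 4.000, attained e.g. along the cycle 0 → 1 → 0 with weight 8 and length 2. So λ(A) = 8/2 = 4.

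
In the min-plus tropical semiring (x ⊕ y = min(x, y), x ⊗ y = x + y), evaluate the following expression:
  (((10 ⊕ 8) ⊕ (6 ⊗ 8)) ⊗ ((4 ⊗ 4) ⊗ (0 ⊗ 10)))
(((10 ⊕ 8) ⊕ (6 ⊗ 8)) ⊗ ((4 ⊗ 4) ⊗ (0 ⊗ 10))) = 26

Expand innermost to outermost. Recall ⊕ takes the minimum of its arguments and ⊗ takes their sum. Working out the expression (((10 ⊕ 8) ⊕ (6 ⊗ 8)) ⊗ ((4 ⊗ 4) ⊗ (0 ⊗ 10))) gives 26.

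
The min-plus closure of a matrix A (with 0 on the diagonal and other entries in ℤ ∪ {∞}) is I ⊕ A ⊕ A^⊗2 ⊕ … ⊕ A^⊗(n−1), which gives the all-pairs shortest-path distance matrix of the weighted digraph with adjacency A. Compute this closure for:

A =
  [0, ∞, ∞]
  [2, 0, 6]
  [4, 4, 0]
Closure =
  [0, ∞, ∞]
  [2, 0, 6]
  [4, 4, 0]

This is the Floyd-Warshall all-pairs shortest-path computation. For each intermediate vertex k = 0, 1, …, 2, update dist[i][j] ← min(dist[i][j], dist[i][k] + dist[k][j]). The final matrix gives, for each (i, j), the minimum total weight of any directed path from i to j (possibly empty when i = j).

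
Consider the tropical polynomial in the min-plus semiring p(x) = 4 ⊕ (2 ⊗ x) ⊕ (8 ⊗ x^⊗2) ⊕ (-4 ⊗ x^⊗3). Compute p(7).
p(7) = 4

A tropical monomial a ⊗ x^⊗i evaluates to a + i · x. Evaluating each term at x = 7:
  Term 0 contributes 4 + 0 · 7 = 4
  Term 1 contributes 2 + 1 · 7 = 9
  Term 2 contributes 8 + 2 · 7 = 22
  Term 3 contributes -4 + 3 · 7 = 17
p(7) = ⊕ of these = min[4, 9, 22, 17] = 4.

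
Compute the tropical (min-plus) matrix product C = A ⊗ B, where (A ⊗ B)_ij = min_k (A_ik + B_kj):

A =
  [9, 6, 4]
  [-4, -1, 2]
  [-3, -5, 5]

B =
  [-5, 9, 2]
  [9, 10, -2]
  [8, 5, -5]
A ⊗ B =
  [4, 9, -1]
  [-9, 5, -3]
  [-8, 5, -7]

Apply the min-plus product entry-by-entry:
  C[0][0] = min over k of (A[0][0] + B[0][0] = 9 + -5 = 4, A[0][1] + B[1][0] = 6 + 9 = 15, A[0][2] + B[2][0] = 4 + 8 = 12) = 4 (attained at k = 0)
  C[0][1] = min over k of (A[0][0] + B[0][1] = 9 + 9 = 18, A[0][1] + B[1][1] = 6 + 10 = 16, A[0][2] + B[2][1] = 4 + 5 = 9) = 9 (attained at k = 2)
  C[0][2] = min over k of (A[0][0] + B[0][2] = 9 + 2 = 11, A[0][1] + B[1][2] = 6 + -2 = 4, A[0][2] + B[2][2] = 4 + -5 = -1) = -1 (attained at k = 2)
  C[1][0] = min over k of (A[1][0] + B[0][0] = -4 + -5 = -9, A[1][1] + B[1][0] = -1 + 9 = 8, A[1][2] + B[2][0] = 2 + 8 = 10) = -9 (attained at k = 0)
  C[1][1] = min over k of (A[1][0] + B[0][1] = -4 + 9 = 5, A[1][1] + B[1][1] = -1 + 10 = 9, A[1][2] + B[2][1] = 2 + 5 = 7) = 5 (attained at k = 0)
  C[1][2] = min over k of (A[1][0] + B[0][2] = -4 + 2 = -2, A[1][1] + B[1][2] = -1 + -2 = -3, A[1][2] + B[2][2] = 2 + -5 = -3) = -3 (attained at k = 1)
  C[2][0] = min over k of (A[2][0] + B[0][0] = -3 + -5 = -8, A[2][1] + B[1][0] = -5 + 9 = 4, A[2][2] + B[2][0] = 5 + 8 = 13) = -8 (attained at k = 0)
  C[2][1] = min over k of (A[2][0] + B[0][1] = -3 + 9 = 6, A[2][1] + B[1][1] = -5 + 10 = 5, A[2][2] + B[2][1] = 5 + 5 = 10) = 5 (attained at k = 1)
  C[2][2] = min over k of (A[2][0] + B[0][2] = -3 + 2 = -1, A[2][1] + B[1][2] = -5 + -2 = -7, A[2][2] + B[2][2] = 5 + -5 = 0) = -7 (attained at k = 1)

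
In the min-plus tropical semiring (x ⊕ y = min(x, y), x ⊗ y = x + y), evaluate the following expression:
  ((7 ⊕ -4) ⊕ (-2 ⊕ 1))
((7 ⊕ -4) ⊕ (-2 ⊕ 1)) = -4

Expand innermost to outermost. Recall ⊕ takes the minimum of its arguments and ⊗ takes their sum. Working out the expression ((7 ⊕ -4) ⊕ (-2 ⊕ 1)) gives -4.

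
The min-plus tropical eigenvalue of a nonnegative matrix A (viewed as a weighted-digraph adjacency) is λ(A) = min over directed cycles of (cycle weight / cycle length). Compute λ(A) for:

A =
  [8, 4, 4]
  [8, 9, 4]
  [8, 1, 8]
λ(A) = 5/2

Enumerate directed cycles and compute their means (weight / length). Sample:
  cycle 0 → 0: weight = 8, length = 1, mean = 8/1 ≈ 8.000
  cycle 1 → 1: weight = 9, length = 1, mean = 9/1 ≈ 9.000
  cycle 2 → 2: weight = 8, length = 1, mean = 8/1 ≈ 8.000
  cycle 0 → 1 → 0: weight = 12, length = 2, mean = 12/2 ≈ 6.000
  cycle 0 → 2 → 0: weight = 12, length = 2, mean = 12/2 ≈ 6.000
  cycle 1 → 0 → 1: weight = 12, length = 2, mean = 12/2 ≈ 6.000
Minimum mean = 2.500, attained e.g. along the cycle 1 → 2 → 1 with weight 5 and length 2. So λ(A) = 5/2 = 5/2.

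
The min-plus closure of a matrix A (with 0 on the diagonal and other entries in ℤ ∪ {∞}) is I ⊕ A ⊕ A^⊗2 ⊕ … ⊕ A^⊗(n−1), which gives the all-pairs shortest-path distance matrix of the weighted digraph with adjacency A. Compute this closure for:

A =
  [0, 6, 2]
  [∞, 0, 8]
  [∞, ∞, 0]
Closure =
  [0, 6, 2]
  [∞, 0, 8]
  [∞, ∞, 0]

This is the Floyd-Warshall all-pairs shortest-path computation. For each intermediate vertex k = 0, 1, …, 2, update dist[i][j] ← min(dist[i][j], dist[i][k] + dist[k][j]). The final matrix gives, for each (i, j), the minimum total weight of any directed path from i to j (possibly empty when i = j).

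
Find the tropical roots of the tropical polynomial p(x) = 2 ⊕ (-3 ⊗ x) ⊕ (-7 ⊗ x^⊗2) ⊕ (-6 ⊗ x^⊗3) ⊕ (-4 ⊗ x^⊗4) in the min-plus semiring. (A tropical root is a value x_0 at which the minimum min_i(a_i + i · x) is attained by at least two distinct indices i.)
Roots: {-2, -1, 4, 5}

Each tropical root is a break point of the lower envelope of the lines y = a_i + i · x (there are 5 lines, with slopes 0, 1, ..., 4). Only the lines that attain the minimum somewhere contribute to roots; other lines are dominated. Here the surviving (envelope) indices are i = 4, i = 3, i = 2, i = 1, i = 0.
Intersections between consecutive envelope lines give the roots: for adjacent envelope indices i < j the intersection is x = (a_i − a_j) / (j − i). Reading off the sorted break points: {-2, -1, 4, 5}.
Verification: at each break x_0, at least two indices attain the minimum of min_i(a_i + i · x_0).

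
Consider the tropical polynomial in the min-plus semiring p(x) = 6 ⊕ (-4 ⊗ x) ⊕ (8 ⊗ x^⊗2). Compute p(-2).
p(-2) = -6

A tropical monomial a ⊗ x^⊗i evaluates to a + i · x. Evaluating each term at x = -2:
  Term 0 contributes 6 + 0 · -2 = 6
  Term 1 contributes -4 + 1 · -2 = -6
  Term 2 contributes 8 + 2 · -2 = 4
p(-2) = ⊕ of these = min[6, -6, 4] = -6.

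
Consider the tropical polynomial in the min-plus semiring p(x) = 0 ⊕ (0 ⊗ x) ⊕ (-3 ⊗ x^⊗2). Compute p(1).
p(1) = -1

A tropical monomial a ⊗ x^⊗i evaluates to a + i · x. Evaluating each term at x = 1:
  Term 0 contributes 0 + 0 · 1 = 0
  Term 1 contributes 0 + 1 · 1 = 1
  Term 2 contributes -3 + 2 · 1 = -1
p(1) = ⊕ of these = min[0, 1, -1] = -1.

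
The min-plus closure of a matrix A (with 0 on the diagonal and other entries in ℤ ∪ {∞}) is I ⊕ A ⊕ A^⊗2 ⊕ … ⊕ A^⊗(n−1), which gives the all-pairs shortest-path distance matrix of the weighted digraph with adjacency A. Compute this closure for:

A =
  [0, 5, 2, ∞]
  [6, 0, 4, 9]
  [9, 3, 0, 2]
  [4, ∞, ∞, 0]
Closure =
  [0, 5, 2, 4]
  [6, 0, 4, 6]
  [6, 3, 0, 2]
  [4, 9, 6, 0]

This is the Floyd-Warshall all-pairs shortest-path computation. For each intermediate vertex k = 0, 1, …, 3, update dist[i][j] ← min(dist[i][j], dist[i][k] + dist[k][j]). The final matrix gives, for each (i, j), the minimum total weight of any directed path from i to j (possibly empty when i = j).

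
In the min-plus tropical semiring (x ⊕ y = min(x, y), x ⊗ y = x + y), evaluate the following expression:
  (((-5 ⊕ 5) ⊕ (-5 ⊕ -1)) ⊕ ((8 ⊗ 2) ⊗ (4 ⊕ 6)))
(((-5 ⊕ 5) ⊕ (-5 ⊕ -1)) ⊕ ((8 ⊗ 2) ⊗ (4 ⊕ 6))) = -5

Expand innermost to outermost. Recall ⊕ takes the minimum of its arguments and ⊗ takes their sum. Working out the expression (((-5 ⊕ 5) ⊕ (-5 ⊕ -1)) ⊕ ((8 ⊗ 2) ⊗ (4 ⊕ 6))) gives -5.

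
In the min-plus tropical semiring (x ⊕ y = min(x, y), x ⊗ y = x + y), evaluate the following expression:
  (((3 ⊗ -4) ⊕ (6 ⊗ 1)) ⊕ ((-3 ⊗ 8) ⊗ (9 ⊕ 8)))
(((3 ⊗ -4) ⊕ (6 ⊗ 1)) ⊕ ((-3 ⊗ 8) ⊗ (9 ⊕ 8))) = -1

Expand innermost to outermost. Recall ⊕ takes the minimum of its arguments and ⊗ takes their sum. Working out the expression (((3 ⊗ -4) ⊕ (6 ⊗ 1)) ⊕ ((-3 ⊗ 8) ⊗ (9 ⊕ 8))) gives -1.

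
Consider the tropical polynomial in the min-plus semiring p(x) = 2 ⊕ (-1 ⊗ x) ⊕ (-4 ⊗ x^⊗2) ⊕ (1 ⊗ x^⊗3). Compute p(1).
p(1) = -2

A tropical monomial a ⊗ x^⊗i evaluates to a + i · x. Evaluating each term at x = 1:
  Term 0 contributes 2 + 0 · 1 = 2
  Term 1 contributes -1 + 1 · 1 = 0
  Term 2 contributes -4 + 2 · 1 = -2
  Term 3 contributes 1 + 3 · 1 = 4
p(1) = ⊕ of these = min[2, 0, -2, 4] = -2.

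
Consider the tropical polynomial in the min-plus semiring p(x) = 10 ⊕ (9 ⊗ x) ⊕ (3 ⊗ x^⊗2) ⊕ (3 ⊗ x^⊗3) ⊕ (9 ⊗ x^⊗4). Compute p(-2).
p(-2) = -3

A tropical monomial a ⊗ x^⊗i evaluates to a + i · x. Evaluating each term at x = -2:
  Term 0 contributes 10 + 0 · -2 = 10
  Term 1 contributes 9 + 1 · -2 = 7
  Term 2 contributes 3 + 2 · -2 = -1
  Term 3 contributes 3 + 3 · -2 = -3
  Term 4 contributes 9 + 4 · -2 = 1
p(-2) = ⊕ of these = min[10, 7, -1, -3, 1] = -3.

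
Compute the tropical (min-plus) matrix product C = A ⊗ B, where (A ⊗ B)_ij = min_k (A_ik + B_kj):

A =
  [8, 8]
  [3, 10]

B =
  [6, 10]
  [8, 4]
A ⊗ B =
  [14, 12]
  [9, 13]

Apply the min-plus product entry-by-entry:
  C[0][0] = min over k of (A[0][0] + B[0][0] = 8 + 6 = 14, A[0][1] + B[1][0] = 8 + 8 = 16) = 14 (attained at k = 0)
  C[0][1] = min over k of (A[0][0] + B[0][1] = 8 + 10 = 18, A[0][1] + B[1][1] = 8 + 4 = 12) = 12 (attained at k = 1)
  C[1][0] = min over k of (A[1][0] + B[0][0] = 3 + 6 = 9, A[1][1] + B[1][0] = 10 + 8 = 18) = 9 (attained at k = 0)
  C[1][1] = min over k of (A[1][0] + B[0][1] = 3 + 10 = 13, A[1][1] + B[1][1] = 10 + 4 = 14) = 13 (attained at k = 0)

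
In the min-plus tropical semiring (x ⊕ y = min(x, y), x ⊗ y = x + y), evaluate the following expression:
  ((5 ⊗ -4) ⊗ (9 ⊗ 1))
((5 ⊗ -4) ⊗ (9 ⊗ 1)) = 11

Expand innermost to outermost. Recall ⊕ takes the minimum of its arguments and ⊗ takes their sum. Working out the expression ((5 ⊗ -4) ⊗ (9 ⊗ 1)) gives 11.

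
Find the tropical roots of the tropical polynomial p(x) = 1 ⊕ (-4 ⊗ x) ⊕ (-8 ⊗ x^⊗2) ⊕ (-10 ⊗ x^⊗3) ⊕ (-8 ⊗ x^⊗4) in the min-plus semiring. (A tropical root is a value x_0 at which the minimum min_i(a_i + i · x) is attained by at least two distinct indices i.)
Roots: {-2, 2, 4, 5}

Each tropical root is a break point of the lower envelope of the lines y = a_i + i · x (there are 5 lines, with slopes 0, 1, ..., 4). Only the lines that attain the minimum somewhere contribute to roots; other lines are dominated. Here the surviving (envelope) indices are i = 4, i = 3, i = 2, i = 1, i = 0.
Intersections between consecutive envelope lines give the roots: for adjacent envelope indices i < j the intersection is x = (a_i − a_j) / (j − i). Reading off the sorted break points: {-2, 2, 4, 5}.
Verification: at each break x_0, at least two indices attain the minimum of min_i(a_i + i · x_0).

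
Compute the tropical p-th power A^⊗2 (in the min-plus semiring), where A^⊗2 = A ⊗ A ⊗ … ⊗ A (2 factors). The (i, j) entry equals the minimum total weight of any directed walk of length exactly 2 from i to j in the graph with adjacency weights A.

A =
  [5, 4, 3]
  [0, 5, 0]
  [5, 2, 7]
A^⊗2 =
  [4, 5, 4]
  [5, 2, 3]
  [2, 7, 2]

Each entry (A^⊗2)_ij equals the minimum over all length-2 walks i = v_0 → v_1 → … → v_2 = j of Σ_t A[v_t][v_{t+1}]. For example, for (i, j) = (0, 2) we minimise over 3 possible intermediate vertex sequences; the minimum is 4, attained along the walk 0 → 1 → 2.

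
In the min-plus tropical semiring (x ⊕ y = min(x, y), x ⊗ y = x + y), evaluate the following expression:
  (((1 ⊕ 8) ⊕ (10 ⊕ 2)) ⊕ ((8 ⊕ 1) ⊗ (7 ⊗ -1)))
(((1 ⊕ 8) ⊕ (10 ⊕ 2)) ⊕ ((8 ⊕ 1) ⊗ (7 ⊗ -1))) = 1

Expand innermost to outermost. Recall ⊕ takes the minimum of its arguments and ⊗ takes their sum. Working out the expression (((1 ⊕ 8) ⊕ (10 ⊕ 2)) ⊕ ((8 ⊕ 1) ⊗ (7 ⊗ -1))) gives 1.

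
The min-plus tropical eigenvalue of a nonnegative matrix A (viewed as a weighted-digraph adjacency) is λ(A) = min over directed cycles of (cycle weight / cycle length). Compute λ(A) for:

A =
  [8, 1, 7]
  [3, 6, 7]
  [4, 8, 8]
λ(A) = 2

Enumerate directed cycles and compute their means (weight / length). Sample:
  cycle 0 → 0: weight = 8, length = 1, mean = 8/1 ≈ 8.000
  cycle 1 → 1: weight = 6, length = 1, mean = 6/1 ≈ 6.000
  cycle 2 → 2: weight = 8, length = 1, mean = 8/1 ≈ 8.000
  cycle 0 → 1 → 0: weight = 4, length = 2, mean = 4/2 ≈ 2.000
  cycle 0 → 2 → 0: weight = 11, length = 2, mean = 11/2 ≈ 5.500
  cycle 1 → 0 → 1: weight = 4, length = 2, mean = 4/2 ≈ 2.000
Minimum mean = 2.000, attained e.g. along the cycle 0 → 1 → 0 with weight 4 and length 2. So λ(A) = 4/2 = 2.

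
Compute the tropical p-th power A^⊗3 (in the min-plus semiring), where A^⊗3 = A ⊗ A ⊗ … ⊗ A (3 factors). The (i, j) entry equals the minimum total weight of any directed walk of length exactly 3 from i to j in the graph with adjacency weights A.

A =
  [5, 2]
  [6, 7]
A^⊗3 =
  [13, 10]
  [14, 13]

Each entry (A^⊗3)_ij equals the minimum over all length-3 walks i = v_0 → v_1 → … → v_3 = j of Σ_t A[v_t][v_{t+1}]. For example, for (i, j) = (0, 1) we minimise over 4 possible intermediate vertex sequences; the minimum is 10, attained along the walk 0 → 1 → 0 → 1.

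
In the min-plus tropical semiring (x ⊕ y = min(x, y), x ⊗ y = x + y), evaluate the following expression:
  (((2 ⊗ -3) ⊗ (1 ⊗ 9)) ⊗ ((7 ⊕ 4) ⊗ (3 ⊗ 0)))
(((2 ⊗ -3) ⊗ (1 ⊗ 9)) ⊗ ((7 ⊕ 4) ⊗ (3 ⊗ 0))) = 16

Expand innermost to outermost. Recall ⊕ takes the minimum of its arguments and ⊗ takes their sum. Working out the expression (((2 ⊗ -3) ⊗ (1 ⊗ 9)) ⊗ ((7 ⊕ 4) ⊗ (3 ⊗ 0))) gives 16.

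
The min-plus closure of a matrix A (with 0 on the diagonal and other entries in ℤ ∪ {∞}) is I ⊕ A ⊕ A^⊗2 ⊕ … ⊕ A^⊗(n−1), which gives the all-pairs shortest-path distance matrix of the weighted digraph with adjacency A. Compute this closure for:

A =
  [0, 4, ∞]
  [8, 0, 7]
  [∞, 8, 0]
Closure =
  [0, 4, 11]
  [8, 0, 7]
  [16, 8, 0]

This is the Floyd-Warshall all-pairs shortest-path computation. For each intermediate vertex k = 0, 1, …, 2, update dist[i][j] ← min(dist[i][j], dist[i][k] + dist[k][j]). The final matrix gives, for each (i, j), the minimum total weight of any directed path from i to j (possibly empty when i = j).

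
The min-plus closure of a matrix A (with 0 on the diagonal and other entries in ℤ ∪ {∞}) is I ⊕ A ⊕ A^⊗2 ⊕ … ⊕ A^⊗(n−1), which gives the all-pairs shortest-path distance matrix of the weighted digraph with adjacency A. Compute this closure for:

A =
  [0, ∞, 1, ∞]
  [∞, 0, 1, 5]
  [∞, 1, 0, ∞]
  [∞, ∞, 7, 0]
Closure =
  [0, 2, 1, 7]
  [∞, 0, 1, 5]
  [∞, 1, 0, 6]
  [∞, 8, 7, 0]

This is the Floyd-Warshall all-pairs shortest-path computation. For each intermediate vertex k = 0, 1, …, 3, update dist[i][j] ← min(dist[i][j], dist[i][k] + dist[k][j]). The final matrix gives, for each (i, j), the minimum total weight of any directed path from i to j (possibly empty when i = j).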